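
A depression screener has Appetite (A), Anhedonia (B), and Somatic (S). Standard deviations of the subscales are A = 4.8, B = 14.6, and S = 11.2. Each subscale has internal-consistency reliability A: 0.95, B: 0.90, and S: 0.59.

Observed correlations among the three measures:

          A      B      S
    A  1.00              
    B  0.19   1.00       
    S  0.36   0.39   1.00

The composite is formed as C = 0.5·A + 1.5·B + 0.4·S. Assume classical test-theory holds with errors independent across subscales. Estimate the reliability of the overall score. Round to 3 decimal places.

0.907

Var(C) = 0.5²·4.8² + 1.5²·14.6² + 0.4²·11.2² + 2·[0.75·4.8·14.6·0.19 + 0.2·4.8·11.2·0.36 + 0.6·14.6·11.2·0.39] = 505.44 + 104.242 = 609.682.
Because errors are independent across components, Cov(Tᵢ,Tⱼ) = Cov(Xᵢ,Xⱼ); the off-diagonal part of the true-score variance is the same as above.
True-score variance = [0.5²·4.8²·0.95 + 1.5²·14.6²·0.90 + 0.4²·11.2²·0.59] + 104.242 = 448.963 + 104.242 = 553.204.
Reliability = 553.204 / 609.682 = 0.907.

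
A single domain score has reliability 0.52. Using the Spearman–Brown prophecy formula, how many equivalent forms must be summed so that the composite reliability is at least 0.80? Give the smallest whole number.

4

k ≥ ρ*(1−ρ₁)/(ρ₁(1−ρ*)) = 0.80·0.48 / (0.52·0.20) = 3.692.
Smallest integer k = 4.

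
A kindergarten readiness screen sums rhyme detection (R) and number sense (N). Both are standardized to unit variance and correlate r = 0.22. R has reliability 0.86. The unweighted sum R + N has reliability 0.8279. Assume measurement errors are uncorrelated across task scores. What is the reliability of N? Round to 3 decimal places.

0.720

Var(R+N) = 2 + 2·0.22 = 2.440.
True-score variance = ρ_R + ρ_N + 2·0.22, so 0.8279 = (0.86 + ρ_N + 0.44) / 2.440.
ρ_N = 0.8279·2.440 − 0.86 − 0.44 = 0.720.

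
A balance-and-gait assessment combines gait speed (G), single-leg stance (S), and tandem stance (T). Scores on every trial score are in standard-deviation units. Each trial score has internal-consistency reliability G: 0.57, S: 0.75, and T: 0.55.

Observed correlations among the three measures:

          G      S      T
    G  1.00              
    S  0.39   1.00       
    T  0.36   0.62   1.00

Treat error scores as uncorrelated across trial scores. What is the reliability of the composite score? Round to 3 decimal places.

0.803

Var(G+S+T) = 3 + 2·[0.39 + 0.36 + 0.62] = 3 + 2.74 = 5.74.
Under uncorrelated errors the observed covariances equal the true-score covariances, so only the own-variance terms attenuate.
True-score variance = [0.57 + 0.75 + 0.55] + 2.74 = 1.87 + 2.74 = 4.61.
Reliability = 4.61 / 5.74 = 0.803.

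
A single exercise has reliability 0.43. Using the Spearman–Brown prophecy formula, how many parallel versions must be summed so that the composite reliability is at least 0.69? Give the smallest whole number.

3

k ≥ ρ*(1−ρ₁)/(ρ₁(1−ρ*)) = 0.69·0.57 / (0.43·0.31) = 2.950.
Smallest integer k = 3.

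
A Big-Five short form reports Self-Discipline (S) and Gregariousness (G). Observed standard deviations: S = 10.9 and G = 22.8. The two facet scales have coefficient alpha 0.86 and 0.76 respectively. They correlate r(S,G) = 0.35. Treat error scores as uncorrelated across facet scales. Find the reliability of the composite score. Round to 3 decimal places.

0.826

Var(S+G) = 10.9² + 22.8² + 2·[10.9·22.8·0.35] = 638.65 + 173.964 = 812.614.
Because errors are independent across components, Cov(Tᵢ,Tⱼ) = Cov(Xᵢ,Xⱼ); the off-diagonal part of the true-score variance is the same as above.
True-score variance = [10.9²·0.86 + 22.8²·0.76] + 173.964 = 497.255 + 173.964 = 671.219.
Reliability = 671.219 / 812.614 = 0.826.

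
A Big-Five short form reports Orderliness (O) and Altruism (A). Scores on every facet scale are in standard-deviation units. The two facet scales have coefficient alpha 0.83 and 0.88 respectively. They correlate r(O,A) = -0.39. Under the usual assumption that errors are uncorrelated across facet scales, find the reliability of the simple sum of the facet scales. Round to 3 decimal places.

Var(O+A) = 2 + 2·[(-0.39)] = 2 − 0.78 = 1.22.
With uncorrelated errors the cross-covariances are all true-score covariance, so they carry over unchanged; only the diagonal terms shrink to ρᵢσᵢ².
True-score variance = [0.83 + 0.88] − 0.78 = 1.71 − 0.78 = 0.93.
Reliability = 0.93 / 1.22 = 0.762.

0.762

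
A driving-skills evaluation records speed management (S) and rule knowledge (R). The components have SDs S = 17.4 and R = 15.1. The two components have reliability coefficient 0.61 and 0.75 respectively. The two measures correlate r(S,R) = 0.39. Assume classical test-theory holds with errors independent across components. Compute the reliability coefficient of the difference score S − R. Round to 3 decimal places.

Var(S−R) = 17.4² + 15.1² − 2·17.4·15.1·0.39 = 530.77 − 204.937 = 325.833.
With uncorrelated errors the cross-covariances are all true-score covariance, so they carry over unchanged; only the diagonal terms shrink to ρᵢσᵢ².
True-score variance = [17.4²·0.61 + 15.1²·0.75] − 204.937 = 355.691 − 204.937 = 150.754.
Reliability = 150.754 / 325.833 = 0.463.

0.463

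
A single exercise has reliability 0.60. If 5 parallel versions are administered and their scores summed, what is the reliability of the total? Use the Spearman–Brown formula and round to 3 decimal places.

0.882

ρ_k = kρ / (1 + (k−1)ρ) = 5·0.60 / (1 + 4·0.60) = 3.000 / 3.400 = 0.882.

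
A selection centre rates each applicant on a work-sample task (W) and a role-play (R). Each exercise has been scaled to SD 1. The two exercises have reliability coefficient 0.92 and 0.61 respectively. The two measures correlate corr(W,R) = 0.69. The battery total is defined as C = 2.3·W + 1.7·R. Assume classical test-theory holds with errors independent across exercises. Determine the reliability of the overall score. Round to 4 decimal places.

Var(C) = 2.3² + 1.7² + 2·[3.91·0.69] = 8.18 + 5.3958 = 13.5758.
Because errors are independent across components, Cov(Tᵢ,Tⱼ) = Cov(Xᵢ,Xⱼ); the off-diagonal part of the true-score variance is the same as above.
True-score variance = [2.3²·0.92 + 1.7²·0.61] + 5.3958 = 6.6297 + 5.3958 = 12.0255.
Reliability = 12.0255 / 13.5758 = 0.8858.

0.8858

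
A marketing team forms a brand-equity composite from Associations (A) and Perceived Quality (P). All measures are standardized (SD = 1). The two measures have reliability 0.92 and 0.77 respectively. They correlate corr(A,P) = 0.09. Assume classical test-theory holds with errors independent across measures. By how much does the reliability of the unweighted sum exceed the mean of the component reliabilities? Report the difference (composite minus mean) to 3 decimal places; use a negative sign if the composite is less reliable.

Var(sum) = 2 + 0.18 = 2.18; true-score variance = 1.69 + 0.18 = 1.87; composite reliability = 0.8578.
Mean component reliability = 0.8450.
Difference = 0.8578 − 0.8450 = 0.013.

0.013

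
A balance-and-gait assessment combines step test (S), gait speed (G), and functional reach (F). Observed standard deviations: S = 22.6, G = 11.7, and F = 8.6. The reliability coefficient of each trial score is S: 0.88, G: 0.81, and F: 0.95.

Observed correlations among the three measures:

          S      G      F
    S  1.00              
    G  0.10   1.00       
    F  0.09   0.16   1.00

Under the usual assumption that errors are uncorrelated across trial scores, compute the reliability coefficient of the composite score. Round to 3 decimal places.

Var(S+G+F) = 22.6² + 11.7² + 8.6² + 2·[22.6·11.7·0.10 + 22.6·8.6·0.09 + 11.7·8.6·0.16] = 721.61 + 120.067 = 841.677.
Because errors are independent across components, Cov(Tᵢ,Tⱼ) = Cov(Xᵢ,Xⱼ); the off-diagonal part of the true-score variance is the same as above.
True-score variance = [22.6²·0.88 + 11.7²·0.81 + 8.6²·0.95] + 120.067 = 630.612 + 120.067 = 750.679.
Reliability = 750.679 / 841.677 = 0.892.

0.892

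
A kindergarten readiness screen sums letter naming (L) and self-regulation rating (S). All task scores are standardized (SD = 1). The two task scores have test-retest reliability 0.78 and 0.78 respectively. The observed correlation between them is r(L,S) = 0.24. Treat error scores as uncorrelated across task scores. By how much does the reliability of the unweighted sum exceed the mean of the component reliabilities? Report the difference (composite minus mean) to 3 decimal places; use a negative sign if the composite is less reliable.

Var(sum) = 2 + 0.48 = 2.48; true-score variance = 1.56 + 0.48 = 2.04; composite reliability = 0.8226.
Mean component reliability = 0.7800.
Difference = 0.8226 − 0.7800 = 0.043.

0.043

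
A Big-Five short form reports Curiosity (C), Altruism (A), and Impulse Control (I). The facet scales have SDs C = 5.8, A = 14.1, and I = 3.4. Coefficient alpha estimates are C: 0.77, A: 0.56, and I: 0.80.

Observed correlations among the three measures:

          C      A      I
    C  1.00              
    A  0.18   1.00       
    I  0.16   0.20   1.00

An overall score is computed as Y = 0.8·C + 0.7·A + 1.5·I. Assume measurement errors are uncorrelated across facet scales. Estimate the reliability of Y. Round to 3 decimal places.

Var(Y) = 0.8²·5.8² + 0.7²·14.1² + 1.5²·3.4² + 2·[0.56·5.8·14.1·0.18 + 1.2·5.8·3.4·0.16 + 1.05·14.1·3.4·0.20] = 144.956 + 44.1941 = 189.151.
Under uncorrelated errors the observed covariances equal the true-score covariances, so only the own-variance terms attenuate.
True-score variance = [0.8²·5.8²·0.77 + 0.7²·14.1²·0.56 + 1.5²·3.4²·0.80] + 44.1941 = 91.9393 + 44.1941 = 136.133.
Reliability = 136.133 / 189.151 = 0.720.

0.720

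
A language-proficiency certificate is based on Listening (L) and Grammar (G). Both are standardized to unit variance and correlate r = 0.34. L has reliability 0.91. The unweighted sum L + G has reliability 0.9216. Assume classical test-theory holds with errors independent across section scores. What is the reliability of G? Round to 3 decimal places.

Var(L+G) = 2 + 2·0.34 = 2.680.
True-score variance = ρ_L + ρ_G + 2·0.34, so 0.9216 = (0.91 + ρ_G + 0.68) / 2.680.
ρ_G = 0.9216·2.680 − 0.91 − 0.68 = 0.880.

0.880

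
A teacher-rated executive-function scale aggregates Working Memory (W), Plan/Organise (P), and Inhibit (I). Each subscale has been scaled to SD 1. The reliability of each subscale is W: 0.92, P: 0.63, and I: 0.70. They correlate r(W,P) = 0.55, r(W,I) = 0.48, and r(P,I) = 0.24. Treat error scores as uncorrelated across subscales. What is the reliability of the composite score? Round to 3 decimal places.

0.865

Var(W+P+I) = 3 + 2·[0.55 + 0.48 + 0.24] = 3 + 2.54 = 5.54.
Under uncorrelated errors the observed covariances equal the true-score covariances, so only the own-variance terms attenuate.
True-score variance = [0.92 + 0.63 + 0.70] + 2.54 = 2.25 + 2.54 = 4.79.
Reliability = 4.79 / 5.54 = 0.865.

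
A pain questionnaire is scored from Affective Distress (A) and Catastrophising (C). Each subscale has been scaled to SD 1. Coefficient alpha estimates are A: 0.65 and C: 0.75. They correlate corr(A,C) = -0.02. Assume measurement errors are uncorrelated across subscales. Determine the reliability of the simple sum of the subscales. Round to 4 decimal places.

0.6939

Var(A+C) = 2 + 2·[(-0.02)] = 2 − 0.04 = 1.96.
Under uncorrelated errors the observed covariances equal the true-score covariances, so only the own-variance terms attenuate.
True-score variance = [0.65 + 0.75] − 0.04 = 1.4 − 0.04 = 1.36.
Reliability = 1.36 / 1.96 = 0.6939.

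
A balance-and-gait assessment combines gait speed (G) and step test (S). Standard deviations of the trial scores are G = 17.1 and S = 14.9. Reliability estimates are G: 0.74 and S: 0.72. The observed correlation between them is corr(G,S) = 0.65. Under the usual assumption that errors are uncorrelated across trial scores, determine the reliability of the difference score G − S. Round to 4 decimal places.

0.2457

Var(G−S) = 17.1² + 14.9² − 2·17.1·14.9·0.65 = 514.42 − 331.227 = 183.193.
Under uncorrelated errors the observed covariances equal the true-score covariances, so only the own-variance terms attenuate.
True-score variance = [17.1²·0.74 + 14.9²·0.72] − 331.227 = 376.231 − 331.227 = 45.0036.
Reliability = 45.0036 / 183.193 = 0.2457.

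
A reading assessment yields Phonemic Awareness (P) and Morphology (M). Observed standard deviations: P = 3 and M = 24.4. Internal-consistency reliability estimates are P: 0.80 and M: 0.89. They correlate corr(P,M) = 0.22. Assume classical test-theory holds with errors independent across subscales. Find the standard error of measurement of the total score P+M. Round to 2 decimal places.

Var(total) = 604.36 + 32.208 = 636.568.
True-score variance = 537.07 + 32.208 = 569.278, so reliability = 0.8943.
Error variance = 636.568 − 569.278 = 67.2896; SEM = √67.2896 = 8.20.

8.20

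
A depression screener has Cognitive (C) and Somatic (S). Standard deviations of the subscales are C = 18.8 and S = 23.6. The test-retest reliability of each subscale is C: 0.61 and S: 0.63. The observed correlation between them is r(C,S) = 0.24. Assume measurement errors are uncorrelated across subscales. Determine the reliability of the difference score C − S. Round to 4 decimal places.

Var(C−S) = 18.8² + 23.6² − 2·18.8·23.6·0.24 = 910.4 − 212.966 = 697.434.
Under uncorrelated errors the observed covariances equal the true-score covariances, so only the own-variance terms attenuate.
True-score variance = [18.8²·0.61 + 23.6²·0.63] − 212.966 = 566.483 − 212.966 = 353.517.
Reliability = 353.517 / 697.434 = 0.5069.

0.5069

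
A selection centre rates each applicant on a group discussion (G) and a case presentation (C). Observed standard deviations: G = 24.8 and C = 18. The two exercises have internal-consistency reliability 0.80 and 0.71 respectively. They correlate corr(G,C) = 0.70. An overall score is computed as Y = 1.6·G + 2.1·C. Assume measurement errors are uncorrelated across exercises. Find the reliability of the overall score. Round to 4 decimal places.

0.8571

Var(Y) = 1.6²·24.8² + 2.1²·18² + 2·[3.36·24.8·18·0.70] = 3003.34 + 2099.87 = 5103.21.
With uncorrelated errors the cross-covariances are all true-score covariance, so they carry over unchanged; only the diagonal terms shrink to ρᵢσᵢ².
True-score variance = [1.6²·24.8²·0.80 + 2.1²·18²·0.71] + 2099.87 = 2274.08 + 2099.87 = 4373.94.
Reliability = 4373.94 / 5103.21 = 0.8571.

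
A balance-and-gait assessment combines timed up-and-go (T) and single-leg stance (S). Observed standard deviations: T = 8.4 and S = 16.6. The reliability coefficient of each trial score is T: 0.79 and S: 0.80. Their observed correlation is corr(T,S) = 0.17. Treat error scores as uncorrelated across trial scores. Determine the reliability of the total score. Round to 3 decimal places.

Var(T+S) = 8.4² + 16.6² + 2·[8.4·16.6·0.17] = 346.12 + 47.4096 = 393.53.
With uncorrelated errors the cross-covariances are all true-score covariance, so they carry over unchanged; only the diagonal terms shrink to ρᵢσᵢ².
True-score variance = [8.4²·0.79 + 16.6²·0.80] + 47.4096 = 276.19 + 47.4096 = 323.6.
Reliability = 323.6 / 393.53 = 0.822.

0.822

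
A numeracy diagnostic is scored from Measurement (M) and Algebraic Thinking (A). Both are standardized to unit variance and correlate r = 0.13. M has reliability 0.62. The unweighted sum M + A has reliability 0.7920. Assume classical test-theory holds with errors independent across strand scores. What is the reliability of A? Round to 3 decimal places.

Var(M+A) = 2 + 2·0.13 = 2.260.
True-score variance = ρ_M + ρ_A + 2·0.13, so 0.7920 = (0.62 + ρ_A + 0.26) / 2.260.
ρ_A = 0.7920·2.260 − 0.62 − 0.26 = 0.910.

0.910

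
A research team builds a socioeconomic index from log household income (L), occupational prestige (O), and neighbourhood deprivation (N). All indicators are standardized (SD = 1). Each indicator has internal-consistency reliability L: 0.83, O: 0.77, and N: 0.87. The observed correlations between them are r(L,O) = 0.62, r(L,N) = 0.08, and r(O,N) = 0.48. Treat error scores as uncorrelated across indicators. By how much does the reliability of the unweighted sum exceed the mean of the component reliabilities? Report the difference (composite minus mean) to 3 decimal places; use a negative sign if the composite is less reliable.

Var(sum) = 3 + 2.36 = 5.36; true-score variance = 2.47 + 2.36 = 4.83; composite reliability = 0.9011.
Mean component reliability = 0.8233.
Difference = 0.9011 − 0.8233 = 0.078.

0.078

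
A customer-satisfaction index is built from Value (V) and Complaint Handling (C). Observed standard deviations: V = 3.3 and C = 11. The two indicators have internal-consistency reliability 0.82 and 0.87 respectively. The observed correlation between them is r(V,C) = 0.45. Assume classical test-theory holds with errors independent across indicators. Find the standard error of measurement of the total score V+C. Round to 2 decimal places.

Var(total) = 131.89 + 32.67 = 164.56.
True-score variance = 114.2 + 32.67 = 146.87, so reliability = 0.8925.
Error variance = 164.56 − 146.87 = 17.6902; SEM = √17.6902 = 4.21.

4.21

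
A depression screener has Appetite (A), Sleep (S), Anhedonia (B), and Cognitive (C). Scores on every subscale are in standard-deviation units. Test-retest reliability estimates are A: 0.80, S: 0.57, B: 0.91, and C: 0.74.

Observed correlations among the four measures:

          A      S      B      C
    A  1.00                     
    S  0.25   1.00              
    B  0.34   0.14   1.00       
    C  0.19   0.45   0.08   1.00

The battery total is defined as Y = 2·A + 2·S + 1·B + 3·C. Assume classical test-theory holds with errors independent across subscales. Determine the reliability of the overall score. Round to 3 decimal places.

Var(Y) = 2² + 2² + 1 + 3² + 2·[4·0.25 + 2·0.34 + 6·0.19 + 2·0.14 + 6·0.45 + 3·0.08] = 18 + 12.08 = 30.08.
Under uncorrelated errors the observed covariances equal the true-score covariances, so only the own-variance terms attenuate.
True-score variance = [2²·0.80 + 2²·0.57 + 0.91 + 3²·0.74] + 12.08 = 13.05 + 12.08 = 25.13.
Reliability = 25.13 / 30.08 = 0.835.

0.835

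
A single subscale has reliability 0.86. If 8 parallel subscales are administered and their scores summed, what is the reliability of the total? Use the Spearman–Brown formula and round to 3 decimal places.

0.980

ρ_k = kρ / (1 + (k−1)ρ) = 8·0.86 / (1 + 7·0.86) = 6.880 / 7.020 = 0.980.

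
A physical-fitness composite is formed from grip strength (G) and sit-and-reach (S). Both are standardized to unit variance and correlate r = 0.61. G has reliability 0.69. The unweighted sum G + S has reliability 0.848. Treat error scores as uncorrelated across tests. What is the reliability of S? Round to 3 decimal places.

Var(G+S) = 2 + 2·0.61 = 3.220.
True-score variance = ρ_G + ρ_S + 2·0.61, so 0.848 = (0.69 + ρ_S + 1.22) / 3.220.
ρ_S = 0.848·3.220 − 0.69 − 1.22 = 0.821.

0.821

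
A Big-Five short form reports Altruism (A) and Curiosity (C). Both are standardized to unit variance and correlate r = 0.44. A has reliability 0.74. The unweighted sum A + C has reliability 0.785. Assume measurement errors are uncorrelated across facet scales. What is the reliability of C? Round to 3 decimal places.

0.641

Var(A+C) = 2 + 2·0.44 = 2.880.
True-score variance = ρ_A + ρ_C + 2·0.44, so 0.785 = (0.74 + ρ_C + 0.88) / 2.880.
ρ_C = 0.785·2.880 − 0.74 − 0.88 = 0.641.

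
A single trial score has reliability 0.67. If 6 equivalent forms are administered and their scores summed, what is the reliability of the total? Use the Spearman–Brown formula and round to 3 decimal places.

0.924

ρ_k = kρ / (1 + (k−1)ρ) = 6·0.67 / (1 + 5·0.67) = 4.020 / 4.350 = 0.924.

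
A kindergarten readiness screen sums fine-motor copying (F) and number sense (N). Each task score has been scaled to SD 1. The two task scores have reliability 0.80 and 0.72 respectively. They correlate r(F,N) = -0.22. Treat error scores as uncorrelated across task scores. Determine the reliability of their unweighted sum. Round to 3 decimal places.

0.692

Var(F+N) = 2 + 2·[(-0.22)] = 2 − 0.44 = 1.56.
With uncorrelated errors the cross-covariances are all true-score covariance, so they carry over unchanged; only the diagonal terms shrink to ρᵢσᵢ².
True-score variance = [0.80 + 0.72] − 0.44 = 1.52 − 0.44 = 1.08.
Reliability = 1.08 / 1.56 = 0.692.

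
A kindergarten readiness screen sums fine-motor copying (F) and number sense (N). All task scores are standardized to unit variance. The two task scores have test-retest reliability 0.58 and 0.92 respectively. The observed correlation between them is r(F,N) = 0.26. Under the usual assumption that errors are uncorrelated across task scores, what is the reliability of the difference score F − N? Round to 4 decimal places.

0.6622

Var(F−N) = 1 + 1 − 2·0.26 = 2 − 0.52 = 1.48.
Under uncorrelated errors the observed covariances equal the true-score covariances, so only the own-variance terms attenuate.
True-score variance = [0.58 + 0.92] − 0.52 = 1.5 − 0.52 = 0.98.
Reliability = 0.98 / 1.48 = 0.6622.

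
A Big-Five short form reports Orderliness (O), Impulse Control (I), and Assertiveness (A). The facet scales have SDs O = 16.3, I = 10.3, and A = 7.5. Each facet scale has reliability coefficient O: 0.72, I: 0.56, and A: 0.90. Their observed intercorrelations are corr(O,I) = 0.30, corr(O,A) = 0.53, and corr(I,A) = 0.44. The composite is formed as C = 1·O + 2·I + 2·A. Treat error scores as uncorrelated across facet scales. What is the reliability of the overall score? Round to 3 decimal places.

0.828

Var(C) = 16.3² + 2²·10.3² + 2²·7.5² + 2·[2·16.3·10.3·0.30 + 2·16.3·7.5·0.53 + 4·10.3·7.5·0.44] = 915.05 + 732.558 = 1647.61.
Because errors are independent across components, Cov(Tᵢ,Tⱼ) = Cov(Xᵢ,Xⱼ); the off-diagonal part of the true-score variance is the same as above.
True-score variance = [16.3²·0.72 + 2²·10.3²·0.56 + 2²·7.5²·0.90] + 732.558 = 631.438 + 732.558 = 1364.
Reliability = 1364 / 1647.61 = 0.828.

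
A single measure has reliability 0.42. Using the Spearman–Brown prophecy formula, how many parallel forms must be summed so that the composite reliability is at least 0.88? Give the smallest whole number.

k ≥ ρ*(1−ρ₁)/(ρ₁(1−ρ*)) = 0.88·0.58 / (0.42·0.12) = 10.127.
Smallest integer k = 11.

11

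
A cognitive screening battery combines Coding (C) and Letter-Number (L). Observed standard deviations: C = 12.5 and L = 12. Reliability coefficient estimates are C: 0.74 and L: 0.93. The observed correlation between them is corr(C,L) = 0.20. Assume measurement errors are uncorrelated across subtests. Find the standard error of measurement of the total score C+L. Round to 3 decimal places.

7.121

Var(total) = 300.25 + 60 = 360.25.
True-score variance = 249.545 + 60 = 309.545, so reliability = 0.8593.
Error variance = 360.25 − 309.545 = 50.705; SEM = √50.705 = 7.121.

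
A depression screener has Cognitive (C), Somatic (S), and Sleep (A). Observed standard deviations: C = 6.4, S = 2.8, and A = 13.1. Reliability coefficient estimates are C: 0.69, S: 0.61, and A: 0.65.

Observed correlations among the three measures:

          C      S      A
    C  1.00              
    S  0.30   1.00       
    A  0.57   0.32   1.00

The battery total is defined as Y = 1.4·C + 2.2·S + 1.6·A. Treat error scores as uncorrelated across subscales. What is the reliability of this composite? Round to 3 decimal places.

0.782

Var(Y) = 1.4²·6.4² + 2.2²·2.8² + 1.6²·13.1² + 2·[3.08·6.4·2.8·0.30 + 2.24·6.4·13.1·0.57 + 3.52·2.8·13.1·0.32] = 557.549 + 329.843 = 887.391.
Because errors are independent across components, Cov(Tᵢ,Tⱼ) = Cov(Xᵢ,Xⱼ); the off-diagonal part of the true-score variance is the same as above.
True-score variance = [1.4²·6.4²·0.69 + 2.2²·2.8²·0.61 + 1.6²·13.1²·0.65] + 329.843 = 364.1 + 329.843 = 693.943.
Reliability = 693.943 / 887.391 = 0.782.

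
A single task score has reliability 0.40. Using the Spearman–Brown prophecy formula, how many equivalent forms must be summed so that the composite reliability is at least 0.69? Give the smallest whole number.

k ≥ ρ*(1−ρ₁)/(ρ₁(1−ρ*)) = 0.69·0.60 / (0.40·0.31) = 3.339.
Smallest integer k = 4.

4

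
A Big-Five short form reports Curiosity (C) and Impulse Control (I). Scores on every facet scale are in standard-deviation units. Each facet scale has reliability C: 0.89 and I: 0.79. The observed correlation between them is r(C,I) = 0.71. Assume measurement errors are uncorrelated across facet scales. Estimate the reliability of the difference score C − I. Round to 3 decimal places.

Var(C−I) = 1 + 1 − 2·0.71 = 2 − 1.42 = 0.58.
With uncorrelated errors the cross-covariances are all true-score covariance, so they carry over unchanged; only the diagonal terms shrink to ρᵢσᵢ².
True-score variance = [0.89 + 0.79] − 1.42 = 1.68 − 1.42 = 0.26.
Reliability = 0.26 / 0.58 = 0.448.

0.448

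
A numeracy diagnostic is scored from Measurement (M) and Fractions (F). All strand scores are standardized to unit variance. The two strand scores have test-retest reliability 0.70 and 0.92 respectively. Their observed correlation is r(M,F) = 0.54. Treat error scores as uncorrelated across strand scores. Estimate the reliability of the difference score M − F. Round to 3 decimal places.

0.587

Var(M−F) = 1 + 1 − 2·0.54 = 2 − 1.08 = 0.92.
Because errors are independent across components, Cov(Tᵢ,Tⱼ) = Cov(Xᵢ,Xⱼ); the off-diagonal part of the true-score variance is the same as above.
True-score variance = [0.70 + 0.92] − 1.08 = 1.62 − 1.08 = 0.54.
Reliability = 0.54 / 0.92 = 0.587.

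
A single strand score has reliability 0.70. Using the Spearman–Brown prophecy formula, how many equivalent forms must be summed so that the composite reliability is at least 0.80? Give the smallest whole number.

k ≥ ρ*(1−ρ₁)/(ρ₁(1−ρ*)) = 0.80·0.30 / (0.70·0.20) = 1.714.
Smallest integer k = 2.

2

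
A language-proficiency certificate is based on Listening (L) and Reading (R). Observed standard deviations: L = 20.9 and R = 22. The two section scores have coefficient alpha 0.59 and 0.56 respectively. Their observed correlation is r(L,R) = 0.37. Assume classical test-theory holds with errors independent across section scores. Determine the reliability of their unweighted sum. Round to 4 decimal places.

0.6891

Var(L+R) = 20.9² + 22² + 2·[20.9·22·0.37] = 920.81 + 340.252 = 1261.06.
Because errors are independent across components, Cov(Tᵢ,Tⱼ) = Cov(Xᵢ,Xⱼ); the off-diagonal part of the true-score variance is the same as above.
True-score variance = [20.9²·0.59 + 22²·0.56] + 340.252 = 528.758 + 340.252 = 869.01.
Reliability = 869.01 / 1261.06 = 0.6891.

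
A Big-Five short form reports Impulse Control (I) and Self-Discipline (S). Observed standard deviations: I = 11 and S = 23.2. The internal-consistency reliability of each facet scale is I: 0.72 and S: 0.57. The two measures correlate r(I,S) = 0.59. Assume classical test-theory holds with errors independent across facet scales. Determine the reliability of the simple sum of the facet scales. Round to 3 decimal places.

Var(I+S) = 11² + 23.2² + 2·[11·23.2·0.59] = 659.24 + 301.136 = 960.376.
Because errors are independent across components, Cov(Tᵢ,Tⱼ) = Cov(Xᵢ,Xⱼ); the off-diagonal part of the true-score variance is the same as above.
True-score variance = [11²·0.72 + 23.2²·0.57] + 301.136 = 393.917 + 301.136 = 695.053.
Reliability = 695.053 / 960.376 = 0.724.

0.724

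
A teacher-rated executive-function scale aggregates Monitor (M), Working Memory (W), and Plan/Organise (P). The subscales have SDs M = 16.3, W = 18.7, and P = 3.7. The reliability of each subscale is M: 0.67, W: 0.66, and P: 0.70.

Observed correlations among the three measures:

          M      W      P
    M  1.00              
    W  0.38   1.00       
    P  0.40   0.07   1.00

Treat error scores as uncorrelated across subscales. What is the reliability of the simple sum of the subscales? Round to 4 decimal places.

Var(M+W+P) = 16.3² + 18.7² + 3.7² + 2·[16.3·18.7·0.38 + 16.3·3.7·0.40 + 18.7·3.7·0.07] = 629.07 + 289.59 = 918.66.
With uncorrelated errors the cross-covariances are all true-score covariance, so they carry over unchanged; only the diagonal terms shrink to ρᵢσᵢ².
True-score variance = [16.3²·0.67 + 18.7²·0.66 + 3.7²·0.70] + 289.59 = 418.391 + 289.59 = 707.981.
Reliability = 707.981 / 918.66 = 0.7707.

0.7707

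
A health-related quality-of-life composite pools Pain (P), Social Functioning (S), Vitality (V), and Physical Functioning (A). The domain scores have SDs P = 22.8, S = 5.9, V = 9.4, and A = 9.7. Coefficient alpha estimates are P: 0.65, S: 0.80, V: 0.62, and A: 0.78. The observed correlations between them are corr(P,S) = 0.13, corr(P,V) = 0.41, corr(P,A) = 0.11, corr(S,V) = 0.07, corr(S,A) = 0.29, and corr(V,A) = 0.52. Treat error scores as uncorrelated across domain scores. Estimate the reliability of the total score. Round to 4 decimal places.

Var(P+S+V+A) = 22.8² + 5.9² + 9.4² + 9.7² + 2·[22.8·5.9·0.13 + 22.8·9.4·0.41 + 22.8·9.7·0.11 + 5.9·9.4·0.07 + 5.9·9.7·0.29 + 9.4·9.7·0.52] = 737.1 + 395.158 = 1132.26.
Under uncorrelated errors the observed covariances equal the true-score covariances, so only the own-variance terms attenuate.
True-score variance = [22.8²·0.65 + 5.9²·0.80 + 9.4²·0.62 + 9.7²·0.78] + 395.158 = 493.917 + 395.158 = 889.075.
Reliability = 889.075 / 1132.26 = 0.7852.

0.7852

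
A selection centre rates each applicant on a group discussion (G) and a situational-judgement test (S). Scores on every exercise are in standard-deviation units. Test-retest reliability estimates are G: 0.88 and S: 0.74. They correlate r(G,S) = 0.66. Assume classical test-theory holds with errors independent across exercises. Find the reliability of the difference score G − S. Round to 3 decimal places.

0.441

Var(G−S) = 1 + 1 − 2·0.66 = 2 − 1.32 = 0.68.
With uncorrelated errors the cross-covariances are all true-score covariance, so they carry over unchanged; only the diagonal terms shrink to ρᵢσᵢ².
True-score variance = [0.88 + 0.74] − 1.32 = 1.62 − 1.32 = 0.3.
Reliability = 0.3 / 0.68 = 0.441.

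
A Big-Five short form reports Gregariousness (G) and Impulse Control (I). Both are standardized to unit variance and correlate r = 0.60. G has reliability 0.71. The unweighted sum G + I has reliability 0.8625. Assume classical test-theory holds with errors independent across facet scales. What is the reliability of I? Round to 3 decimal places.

0.850

Var(G+I) = 2 + 2·0.60 = 3.200.
True-score variance = ρ_G + ρ_I + 2·0.60, so 0.8625 = (0.71 + ρ_I + 1.20) / 3.200.
ρ_I = 0.8625·3.200 − 0.71 − 1.20 = 0.850.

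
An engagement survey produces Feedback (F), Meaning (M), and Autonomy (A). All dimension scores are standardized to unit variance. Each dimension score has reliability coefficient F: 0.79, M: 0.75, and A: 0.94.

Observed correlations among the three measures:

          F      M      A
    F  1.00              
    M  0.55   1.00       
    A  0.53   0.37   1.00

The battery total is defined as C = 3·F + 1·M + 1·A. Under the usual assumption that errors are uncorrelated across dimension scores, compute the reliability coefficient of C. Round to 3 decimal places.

0.879

Var(C) = 3² + 1 + 1 + 2·[3·0.55 + 3·0.53 + 0.37] = 11 + 7.22 = 18.22.
With uncorrelated errors the cross-covariances are all true-score covariance, so they carry over unchanged; only the diagonal terms shrink to ρᵢσᵢ².
True-score variance = [3²·0.79 + 0.75 + 0.94] + 7.22 = 8.8 + 7.22 = 16.02.
Reliability = 16.02 / 18.22 = 0.879.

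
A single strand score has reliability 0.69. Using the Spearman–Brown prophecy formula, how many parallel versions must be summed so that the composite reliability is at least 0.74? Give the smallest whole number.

2

k ≥ ρ*(1−ρ₁)/(ρ₁(1−ρ*)) = 0.74·0.31 / (0.69·0.26) = 1.279.
Smallest integer k = 2.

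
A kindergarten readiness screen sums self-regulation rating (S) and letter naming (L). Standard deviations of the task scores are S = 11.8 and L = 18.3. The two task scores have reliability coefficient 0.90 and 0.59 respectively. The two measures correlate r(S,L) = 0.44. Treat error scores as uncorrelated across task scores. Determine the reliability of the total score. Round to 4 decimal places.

0.7723

Var(S+L) = 11.8² + 18.3² + 2·[11.8·18.3·0.44] = 474.13 + 190.027 = 664.157.
Because errors are independent across components, Cov(Tᵢ,Tⱼ) = Cov(Xᵢ,Xⱼ); the off-diagonal part of the true-score variance is the same as above.
True-score variance = [11.8²·0.90 + 18.3²·0.59] + 190.027 = 322.901 + 190.027 = 512.928.
Reliability = 512.928 / 664.157 = 0.7723.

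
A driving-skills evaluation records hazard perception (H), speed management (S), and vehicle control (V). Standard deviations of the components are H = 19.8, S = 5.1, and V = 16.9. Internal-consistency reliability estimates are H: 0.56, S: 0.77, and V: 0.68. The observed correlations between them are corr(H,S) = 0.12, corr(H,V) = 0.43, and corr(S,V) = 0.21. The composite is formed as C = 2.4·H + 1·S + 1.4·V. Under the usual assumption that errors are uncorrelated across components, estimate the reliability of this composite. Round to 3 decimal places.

0.699

Var(C) = 2.4²·19.8² + 5.1² + 1.4²·16.9² + 2·[2.4·19.8·5.1·0.12 + 3.36·19.8·16.9·0.43 + 1.4·5.1·16.9·0.21] = 2843.96 + 1075.76 = 3919.72.
With uncorrelated errors the cross-covariances are all true-score covariance, so they carry over unchanged; only the diagonal terms shrink to ρᵢσᵢ².
True-score variance = [2.4²·19.8²·0.56 + 5.1²·0.77 + 1.4²·16.9²·0.68] + 1075.76 = 1665.25 + 1075.76 = 2741.02.
Reliability = 2741.02 / 3919.72 = 0.699.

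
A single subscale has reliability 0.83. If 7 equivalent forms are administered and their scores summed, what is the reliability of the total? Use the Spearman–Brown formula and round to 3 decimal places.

0.972

ρ_k = kρ / (1 + (k−1)ρ) = 7·0.83 / (1 + 6·0.83) = 5.810 / 5.980 = 0.972.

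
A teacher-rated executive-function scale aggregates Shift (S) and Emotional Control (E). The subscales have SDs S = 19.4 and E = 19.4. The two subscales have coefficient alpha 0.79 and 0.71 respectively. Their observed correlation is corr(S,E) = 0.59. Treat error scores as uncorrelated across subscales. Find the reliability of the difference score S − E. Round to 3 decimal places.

0.390

Var(S−E) = 19.4² + 19.4² − 2·19.4·19.4·0.59 = 752.72 − 444.105 = 308.615.
Because errors are independent across components, Cov(Tᵢ,Tⱼ) = Cov(Xᵢ,Xⱼ); the off-diagonal part of the true-score variance is the same as above.
True-score variance = [19.4²·0.79 + 19.4²·0.71] − 444.105 = 564.54 − 444.105 = 120.435.
Reliability = 120.435 / 308.615 = 0.390.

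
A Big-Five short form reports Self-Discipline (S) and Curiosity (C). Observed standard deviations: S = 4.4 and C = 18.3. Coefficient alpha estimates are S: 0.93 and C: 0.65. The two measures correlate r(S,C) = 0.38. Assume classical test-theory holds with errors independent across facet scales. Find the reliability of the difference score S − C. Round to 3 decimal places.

Var(S−C) = 4.4² + 18.3² − 2·4.4·18.3·0.38 = 354.25 − 61.1952 = 293.055.
With uncorrelated errors the cross-covariances are all true-score covariance, so they carry over unchanged; only the diagonal terms shrink to ρᵢσᵢ².
True-score variance = [4.4²·0.93 + 18.3²·0.65] − 61.1952 = 235.683 − 61.1952 = 174.488.
Reliability = 174.488 / 293.055 = 0.595.

0.595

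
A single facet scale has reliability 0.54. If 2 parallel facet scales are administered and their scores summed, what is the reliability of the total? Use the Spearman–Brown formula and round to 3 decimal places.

0.701

ρ_k = kρ / (1 + (k−1)ρ) = 2·0.54 / (1 + 1·0.54) = 1.080 / 1.540 = 0.701.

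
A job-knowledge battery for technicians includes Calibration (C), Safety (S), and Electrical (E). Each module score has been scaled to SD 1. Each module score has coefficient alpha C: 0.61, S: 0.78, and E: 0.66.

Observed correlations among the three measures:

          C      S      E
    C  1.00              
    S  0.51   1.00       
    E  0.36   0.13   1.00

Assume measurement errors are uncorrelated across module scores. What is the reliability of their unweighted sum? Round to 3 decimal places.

Var(C+S+E) = 3 + 2·[0.51 + 0.36 + 0.13] = 3 + 2 = 5.
With uncorrelated errors the cross-covariances are all true-score covariance, so they carry over unchanged; only the diagonal terms shrink to ρᵢσᵢ².
True-score variance = [0.61 + 0.78 + 0.66] + 2 = 2.05 + 2 = 4.05.
Reliability = 4.05 / 5 = 0.810.

0.810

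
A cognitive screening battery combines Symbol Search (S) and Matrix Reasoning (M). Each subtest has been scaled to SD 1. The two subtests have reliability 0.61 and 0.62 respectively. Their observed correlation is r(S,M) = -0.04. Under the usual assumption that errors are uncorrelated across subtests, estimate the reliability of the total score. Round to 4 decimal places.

Var(S+M) = 2 + 2·[(-0.04)] = 2 − 0.08 = 1.92.
Under uncorrelated errors the observed covariances equal the true-score covariances, so only the own-variance terms attenuate.
True-score variance = [0.61 + 0.62] − 0.08 = 1.23 − 0.08 = 1.15.
Reliability = 1.15 / 1.92 = 0.5990.

0.5990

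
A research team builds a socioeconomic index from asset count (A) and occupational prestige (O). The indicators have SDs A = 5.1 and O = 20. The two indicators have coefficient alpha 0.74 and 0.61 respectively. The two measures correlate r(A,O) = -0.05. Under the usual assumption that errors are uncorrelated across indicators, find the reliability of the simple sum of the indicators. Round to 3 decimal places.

Var(A+O) = 5.1² + 20² + 2·[5.1·20·(-0.05)] = 426.01 − 10.2 = 415.81.
Under uncorrelated errors the observed covariances equal the true-score covariances, so only the own-variance terms attenuate.
True-score variance = [5.1²·0.74 + 20²·0.61] − 10.2 = 263.247 − 10.2 = 253.047.
Reliability = 253.047 / 415.81 = 0.609.

0.609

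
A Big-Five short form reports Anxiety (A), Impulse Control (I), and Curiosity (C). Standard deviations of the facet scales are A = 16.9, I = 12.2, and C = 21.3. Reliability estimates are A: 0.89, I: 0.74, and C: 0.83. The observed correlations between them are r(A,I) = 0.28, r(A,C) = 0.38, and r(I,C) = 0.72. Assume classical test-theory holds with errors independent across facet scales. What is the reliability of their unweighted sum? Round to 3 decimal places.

0.911

Var(A+I+C) = 16.9² + 12.2² + 21.3² + 2·[16.9·12.2·0.28 + 16.9·21.3·0.38 + 12.2·21.3·0.72] = 888.14 + 763.236 = 1651.38.
Because errors are independent across components, Cov(Tᵢ,Tⱼ) = Cov(Xᵢ,Xⱼ); the off-diagonal part of the true-score variance is the same as above.
True-score variance = [16.9²·0.89 + 12.2²·0.74 + 21.3²·0.83] + 763.236 = 740.897 + 763.236 = 1504.13.
Reliability = 1504.13 / 1651.38 = 0.911.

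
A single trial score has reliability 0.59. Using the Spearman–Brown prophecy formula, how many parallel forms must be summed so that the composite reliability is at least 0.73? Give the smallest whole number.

k ≥ ρ*(1−ρ₁)/(ρ₁(1−ρ*)) = 0.73·0.41 / (0.59·0.27) = 1.879.
Smallest integer k = 2.

2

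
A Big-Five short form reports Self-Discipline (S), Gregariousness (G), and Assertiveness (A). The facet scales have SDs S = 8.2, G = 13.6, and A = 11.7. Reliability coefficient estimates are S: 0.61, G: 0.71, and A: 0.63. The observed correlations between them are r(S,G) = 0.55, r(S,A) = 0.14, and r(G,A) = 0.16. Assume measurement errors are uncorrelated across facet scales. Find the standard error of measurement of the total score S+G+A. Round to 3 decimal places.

Var(total) = 389.09 + 200.454 = 589.544.
True-score variance = 258.579 + 200.454 = 459.032, so reliability = 0.7786.
Error variance = 589.544 − 459.032 = 130.511; SEM = √130.511 = 11.424.

11.424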